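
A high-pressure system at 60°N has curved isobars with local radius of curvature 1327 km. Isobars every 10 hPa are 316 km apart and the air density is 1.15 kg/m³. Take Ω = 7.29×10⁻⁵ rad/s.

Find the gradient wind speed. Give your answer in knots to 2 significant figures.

50 knots

Coriolis parameter at 60°N:
f = 2Ω sin φ = 2 × 7.29×10⁻⁵ × sin 60° = 1.26×10⁻⁴ s⁻¹
Pressure gradient: |∂P/∂n| = 1000 Pa / 316000 m = 3.16×10⁻³ Pa/m
Geostrophic speed: V_g = |∂P/∂n|/(fρ) = 3.16×10⁻³/(1.26×10⁻⁴ × 1.15) = 21.8 m/s
Around a high, pressure-gradient force acts outward with centrifugal, so Coriolis balances both:
fV = (1/ρ)|∂P/∂n| + V²/R  →  V² − fR·V + fR·V_g = 0
With fR = 1.26×10⁻⁴ × 1327×10³ m = 168 m/s:
V = [fR − √((fR)² − 4 fR V_g)]/2 = [168 − √(168² − 4×168×21.8)]/2 = 25.8 m/s
Supergeostrophic (V > V_g = 21.8 m/s), as expected around a high.
Converting: 25.8 m/s × 1.944 = 50 knots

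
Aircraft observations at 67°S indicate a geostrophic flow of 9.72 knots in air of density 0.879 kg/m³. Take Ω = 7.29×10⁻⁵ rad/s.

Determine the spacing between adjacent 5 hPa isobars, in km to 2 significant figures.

850 km

Coriolis parameter at 67°S:
f = 2Ω sin φ = 2 × 7.29×10⁻⁵ × sin 67° = 1.34×10⁻⁴ s⁻¹
Wind speed in SI: 9.72 knots = 5.00 m/s
Geostrophic balance rearranged: |∂P/∂n| = f ρ V_g
|∂P/∂n| = 1.34×10⁻⁴ × 0.879 × 5.00 = 5.90×10⁻⁴ Pa/m
Isobar spacing: Δn = ΔP/|∂P/∂n| = 500 Pa / 5.90×10⁻⁴ Pa/m = 847604 m ≈ 850 km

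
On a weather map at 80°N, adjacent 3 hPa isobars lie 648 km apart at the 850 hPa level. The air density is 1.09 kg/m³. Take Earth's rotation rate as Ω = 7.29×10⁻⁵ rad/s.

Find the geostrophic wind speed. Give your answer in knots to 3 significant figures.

Coriolis parameter at 80°N:
f = 2Ω sin φ = 2 × 7.29×10⁻⁵ × sin 80° = 1.44×10⁻⁴ s⁻¹
Pressure gradient: |∂P/∂n| = 300 Pa / 648000 m = 4.63×10⁻⁴ Pa/m
Geostrophic balance (pressure-gradient force = Coriolis force):
V_g = (1/(fρ)) |∂P/∂n| = 4.63×10⁻⁴ / (1.44×10⁻⁴ × 1.09) = 2.96 m/s
Converting: 2.96 m/s × 1.944 = 5.75 knots

5.75 knots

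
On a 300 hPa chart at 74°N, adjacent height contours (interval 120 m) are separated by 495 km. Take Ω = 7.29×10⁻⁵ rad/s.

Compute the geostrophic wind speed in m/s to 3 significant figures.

Coriolis parameter at 74°N:
f = 2Ω sin φ = 2 × 7.29×10⁻⁵ × sin 74° = 1.40×10⁻⁴ s⁻¹
Height gradient: |∂Z/∂n| = 120 m / 495000 m = 2.42×10⁻⁴
On a pressure surface, geostrophic balance gives V_g = (g/f)|∂Z/∂n|:
V_g = 9.81 × 2.42×10⁻⁴ / 1.40×10⁻⁴ = 17.0 m/s

17.0 m/s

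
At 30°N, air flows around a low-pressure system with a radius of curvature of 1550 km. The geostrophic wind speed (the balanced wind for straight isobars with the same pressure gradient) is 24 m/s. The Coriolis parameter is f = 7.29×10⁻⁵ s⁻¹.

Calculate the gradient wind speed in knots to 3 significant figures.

39.5 knots

Around a low, centrifugal force acts outward with Coriolis, so pressure-gradient force balances both:
(1/ρ)|∂P/∂n| = fV + V²/R  →  V² + fR·V − fR·V_g = 0
With fR = 7.29×10⁻⁵ × 1550×10³ m = 113 m/s:
V = [−fR + √((fR)² + 4 fR V_g)]/2 = [−113 + √(113² + 4×113×24)]/2 = 20.3 m/s
Subgeostrophic (V < V_g = 24 m/s), as expected around a low.
Converting: 20.3 m/s × 1.944 = 39.5 knots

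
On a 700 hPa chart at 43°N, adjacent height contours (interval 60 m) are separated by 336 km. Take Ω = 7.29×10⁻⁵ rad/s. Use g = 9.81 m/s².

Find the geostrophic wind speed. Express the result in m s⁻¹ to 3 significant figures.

Coriolis parameter at 43°N:
f = 2Ω sin φ = 2 × 7.29×10⁻⁵ × sin 43° = 9.94×10⁻⁵ s⁻¹
Height gradient: |∂Z/∂n| = 60 m / 336000 m = 1.79×10⁻⁴
On a pressure surface, geostrophic balance gives V_g = (g/f)|∂Z/∂n|:
V_g = 9.81 × 1.79×10⁻⁴ / 9.94×10⁻⁵ = 17.6 m/s

17.6 m s⁻¹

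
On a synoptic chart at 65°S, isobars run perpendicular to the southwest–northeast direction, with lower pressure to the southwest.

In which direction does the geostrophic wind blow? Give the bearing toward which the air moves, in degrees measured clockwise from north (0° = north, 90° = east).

The pressure-gradient force points toward the southwest (bearing 225°).
Geostrophic balance: in the Southern Hemisphere the Coriolis force deflects motion to the left, so the geostrophic wind blows 90° to the left of the pressure-gradient force (low pressure on the right).
Rotating 225° by 90° counterclockwise gives 135° — the wind blows toward the southeast.

135°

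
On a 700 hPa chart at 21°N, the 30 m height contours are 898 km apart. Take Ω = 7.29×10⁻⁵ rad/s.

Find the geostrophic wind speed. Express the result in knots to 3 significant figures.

Coriolis parameter at 21°N:
f = 2Ω sin φ = 2 × 7.29×10⁻⁵ × sin 21° = 5.23×10⁻⁵ s⁻¹
Height gradient: |∂Z/∂n| = 30 m / 898000 m = 3.34×10⁻⁵
On a pressure surface, geostrophic balance gives V_g = (g/f)|∂Z/∂n|:
V_g = 9.81 × 3.34×10⁻⁵ / 5.23×10⁻⁵ = 6.27 m/s
Converting: 6.27 m/s × 1.944 = 12.2 knots

12.2 knots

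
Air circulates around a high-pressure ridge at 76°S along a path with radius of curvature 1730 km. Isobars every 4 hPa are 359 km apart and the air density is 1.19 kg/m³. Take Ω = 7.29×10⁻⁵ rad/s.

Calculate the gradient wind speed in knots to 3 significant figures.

Coriolis parameter at 76°S:
f = 2Ω sin φ = 2 × 7.29×10⁻⁵ × sin 76° = 1.41×10⁻⁴ s⁻¹
Pressure gradient: |∂P/∂n| = 400 Pa / 359000 m = 1.11×10⁻³ Pa/m
Geostrophic speed: V_g = |∂P/∂n|/(fρ) = 1.11×10⁻³/(1.41×10⁻⁴ × 1.19) = 6.62 m/s
Around a high, pressure-gradient force acts outward with centrifugal, so Coriolis balances both:
fV = (1/ρ)|∂P/∂n| + V²/R  →  V² − fR·V + fR·V_g = 0
With fR = 1.41×10⁻⁴ × 1730×10³ m = 245 m/s:
V = [fR − √((fR)² − 4 fR V_g)]/2 = [245 − √(245² − 4×245×6.62)]/2 = 6.81 m/s
Supergeostrophic (V > V_g = 6.62 m/s), as expected around a high.
Converting: 6.81 m/s × 1.944 = 13.2 knots

13.2 knots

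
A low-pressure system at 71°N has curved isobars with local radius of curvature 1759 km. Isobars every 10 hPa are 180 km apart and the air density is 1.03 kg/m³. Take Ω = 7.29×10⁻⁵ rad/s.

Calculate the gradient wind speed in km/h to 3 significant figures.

123 km/h

Coriolis parameter at 71°N:
f = 2Ω sin φ = 2 × 7.29×10⁻⁵ × sin 71° = 1.38×10⁻⁴ s⁻¹
Pressure gradient: |∂P/∂n| = 1000 Pa / 180000 m = 5.56×10⁻³ Pa/m
Geostrophic speed: V_g = |∂P/∂n|/(fρ) = 5.56×10⁻³/(1.38×10⁻⁴ × 1.03) = 39.1 m/s
Around a low, centrifugal force acts outward with Coriolis, so pressure-gradient force balances both:
(1/ρ)|∂P/∂n| = fV + V²/R  →  V² + fR·V − fR·V_g = 0
With fR = 1.38×10⁻⁴ × 1759×10³ m = 242 m/s:
V = [−fR + √((fR)² + 4 fR V_g)]/2 = [−242 + √(242² + 4×242×39.1)]/2 = 34.3 m/s
Subgeostrophic (V < V_g = 39.1 m/s), as expected around a low.
Converting: 34.3 m/s × 3.6 = 123 km/h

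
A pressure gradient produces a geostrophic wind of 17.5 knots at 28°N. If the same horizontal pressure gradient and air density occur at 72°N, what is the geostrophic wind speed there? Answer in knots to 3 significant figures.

With the same pressure gradient and density, V_g ∝ 1/f ∝ 1/sin φ.
V₂ = V₁ · sin φ₁ / sin φ₂ = 17.5 × sin 28° / sin 72°
V₂ = 17.5 × 0.4695/0.9511 = 8.64 knots

8.64 knots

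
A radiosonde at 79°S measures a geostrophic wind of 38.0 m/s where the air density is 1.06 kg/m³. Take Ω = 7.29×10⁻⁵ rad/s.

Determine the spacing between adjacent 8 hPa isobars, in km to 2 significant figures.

140 km

Coriolis parameter at 79°S:
f = 2Ω sin φ = 2 × 7.29×10⁻⁵ × sin 79° = 1.43×10⁻⁴ s⁻¹
Geostrophic balance rearranged: |∂P/∂n| = f ρ V_g
|∂P/∂n| = 1.43×10⁻⁴ × 1.06 × 38.0 = 5.76×10⁻³ Pa/m
Isobar spacing: Δn = ΔP/|∂P/∂n| = 800 Pa / 5.76×10⁻³ Pa/m = 138770 m ≈ 140 km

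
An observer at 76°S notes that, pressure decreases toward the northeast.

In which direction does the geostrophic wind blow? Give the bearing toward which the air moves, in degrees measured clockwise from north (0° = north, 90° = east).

315°

The pressure-gradient force points toward the northeast (bearing 045°).
Geostrophic balance: in the Southern Hemisphere the Coriolis force deflects motion to the left, so the geostrophic wind blows 90° to the left of the pressure-gradient force (low pressure on the right).
Rotating 045° by 90° counterclockwise gives 315° — the wind blows toward the northwest.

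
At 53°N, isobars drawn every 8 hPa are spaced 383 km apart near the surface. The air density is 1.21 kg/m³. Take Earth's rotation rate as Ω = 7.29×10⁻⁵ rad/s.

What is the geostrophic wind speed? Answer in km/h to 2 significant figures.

53 km/h

Coriolis parameter at 53°N:
f = 2Ω sin φ = 2 × 7.29×10⁻⁵ × sin 53° = 1.16×10⁻⁴ s⁻¹
Pressure gradient: |∂P/∂n| = 800 Pa / 383000 m = 2.09×10⁻³ Pa/m
Geostrophic balance (pressure-gradient force = Coriolis force):
V_g = (1/(fρ)) |∂P/∂n| = 2.09×10⁻³ / (1.16×10⁻⁴ × 1.21) = 14.8 m/s
Converting: 14.8 m/s × 3.6 = 53 km/h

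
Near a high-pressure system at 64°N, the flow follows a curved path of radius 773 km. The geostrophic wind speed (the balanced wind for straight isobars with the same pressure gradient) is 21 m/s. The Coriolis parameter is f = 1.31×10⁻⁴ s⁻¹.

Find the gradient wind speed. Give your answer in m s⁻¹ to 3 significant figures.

Around a high, pressure-gradient force acts outward with centrifugal, so Coriolis balances both:
fV = (1/ρ)|∂P/∂n| + V²/R  →  V² − fR·V + fR·V_g = 0
With fR = 1.31×10⁻⁴ × 773×10³ m = 101 m/s:
V = [fR − √((fR)² − 4 fR V_g)]/2 = [101 − √(101² − 4×101×21)]/2 = 29.7 m/s
Supergeostrophic (V > V_g = 21 m/s), as expected around a high.

29.7 m s⁻¹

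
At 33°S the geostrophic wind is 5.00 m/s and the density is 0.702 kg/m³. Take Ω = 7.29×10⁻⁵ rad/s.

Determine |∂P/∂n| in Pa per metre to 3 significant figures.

Coriolis parameter at 33°S:
f = 2Ω sin φ = 2 × 7.29×10⁻⁵ × sin 33° = 7.94×10⁻⁵ s⁻¹
Geostrophic balance rearranged: |∂P/∂n| = f ρ V_g
|∂P/∂n| = 7.94×10⁻⁵ × 0.702 × 5.00 = 2.79×10⁻⁴ Pa/m

2.79×10⁻⁴ Pa/m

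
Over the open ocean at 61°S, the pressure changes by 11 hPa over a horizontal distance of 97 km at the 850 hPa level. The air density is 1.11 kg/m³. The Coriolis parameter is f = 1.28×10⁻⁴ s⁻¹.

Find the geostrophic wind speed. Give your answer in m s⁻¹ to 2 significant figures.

80 m s⁻¹

Pressure gradient: |∂P/∂n| = 1100 Pa / 97000 m = 1.13×10⁻² Pa/m
Geostrophic balance (pressure-gradient force = Coriolis force):
V_g = (1/(fρ)) |∂P/∂n| = 1.13×10⁻² / (1.28×10⁻⁴ × 1.11) = 79.8 m/s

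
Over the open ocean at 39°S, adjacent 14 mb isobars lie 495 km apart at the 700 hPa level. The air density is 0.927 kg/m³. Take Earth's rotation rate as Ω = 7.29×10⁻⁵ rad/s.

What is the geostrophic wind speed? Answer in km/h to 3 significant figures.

120 km/h

Coriolis parameter at 39°S:
f = 2Ω sin φ = 2 × 7.29×10⁻⁵ × sin 39° = 9.18×10⁻⁵ s⁻¹
Pressure gradient: |∂P/∂n| = 1400 Pa / 495000 m = 2.83×10⁻³ Pa/m
Geostrophic balance (pressure-gradient force = Coriolis force):
V_g = (1/(fρ)) |∂P/∂n| = 2.83×10⁻³ / (9.18×10⁻⁵ × 0.927) = 33.3 m/s
Converting: 33.3 m/s × 3.6 = 120 km/h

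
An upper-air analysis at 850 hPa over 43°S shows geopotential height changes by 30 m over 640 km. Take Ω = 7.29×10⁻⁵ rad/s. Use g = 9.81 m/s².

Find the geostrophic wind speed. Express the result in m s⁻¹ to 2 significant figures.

Coriolis parameter at 43°S:
f = 2Ω sin φ = 2 × 7.29×10⁻⁵ × sin 43° = 9.94×10⁻⁵ s⁻¹
Height gradient: |∂Z/∂n| = 30 m / 640000 m = 4.69×10⁻⁵
On a pressure surface, geostrophic balance gives V_g = (g/f)|∂Z/∂n|:
V_g = 9.81 × 4.69×10⁻⁵ / 9.94×10⁻⁵ = 4.62 m/s

4.6 m s⁻¹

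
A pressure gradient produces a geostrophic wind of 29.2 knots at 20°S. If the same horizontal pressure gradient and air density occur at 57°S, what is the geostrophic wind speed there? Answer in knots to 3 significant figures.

With the same pressure gradient and density, V_g ∝ 1/f ∝ 1/sin φ.
V₂ = V₁ · sin φ₁ / sin φ₂ = 29.2 × sin 20° / sin 57°
V₂ = 29.2 × 0.3420/0.8387 = 11.9 knots

11.9 knots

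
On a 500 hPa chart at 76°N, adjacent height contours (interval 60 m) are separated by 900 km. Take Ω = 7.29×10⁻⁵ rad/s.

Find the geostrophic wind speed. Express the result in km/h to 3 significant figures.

Coriolis parameter at 76°N:
f = 2Ω sin φ = 2 × 7.29×10⁻⁵ × sin 76° = 1.41×10⁻⁴ s⁻¹
Height gradient: |∂Z/∂n| = 60 m / 900000 m = 6.67×10⁻⁵
On a pressure surface, geostrophic balance gives V_g = (g/f)|∂Z/∂n|:
V_g = 9.81 × 6.67×10⁻⁵ / 1.41×10⁻⁴ = 4.62 m/s
Converting: 4.62 m/s × 3.6 = 16.6 km/h

16.6 km/h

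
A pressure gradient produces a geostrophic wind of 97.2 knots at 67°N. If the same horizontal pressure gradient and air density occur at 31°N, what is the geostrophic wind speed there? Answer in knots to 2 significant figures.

170 knots

With the same pressure gradient and density, V_g ∝ 1/f ∝ 1/sin φ.
V₂ = V₁ · sin φ₁ / sin φ₂ = 97.2 × sin 67° / sin 31°
V₂ = 97.2 × 0.9205/0.5150 = 170 knots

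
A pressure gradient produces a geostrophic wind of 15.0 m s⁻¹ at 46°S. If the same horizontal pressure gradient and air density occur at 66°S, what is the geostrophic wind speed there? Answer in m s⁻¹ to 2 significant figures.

12 m s⁻¹

With the same pressure gradient and density, V_g ∝ 1/f ∝ 1/sin φ.
V₂ = V₁ · sin φ₁ / sin φ₂ = 15.0 × sin 46° / sin 66°
V₂ = 15.0 × 0.7193/0.9135 = 12 m s⁻¹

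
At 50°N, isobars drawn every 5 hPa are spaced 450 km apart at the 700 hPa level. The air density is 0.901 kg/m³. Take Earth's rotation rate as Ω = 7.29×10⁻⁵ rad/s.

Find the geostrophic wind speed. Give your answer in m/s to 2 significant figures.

Coriolis parameter at 50°N:
f = 2Ω sin φ = 2 × 7.29×10⁻⁵ × sin 50° = 1.12×10⁻⁴ s⁻¹
Pressure gradient: |∂P/∂n| = 500 Pa / 450000 m = 1.11×10⁻³ Pa/m
Geostrophic balance (pressure-gradient force = Coriolis force):
V_g = (1/(fρ)) |∂P/∂n| = 1.11×10⁻³ / (1.12×10⁻⁴ × 0.901) = 11.0 m/s

11 m/s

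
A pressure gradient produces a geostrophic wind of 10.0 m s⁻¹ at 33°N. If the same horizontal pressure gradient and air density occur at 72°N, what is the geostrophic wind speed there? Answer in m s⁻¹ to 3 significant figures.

With the same pressure gradient and density, V_g ∝ 1/f ∝ 1/sin φ.
V₂ = V₁ · sin φ₁ / sin φ₂ = 10.0 × sin 33° / sin 72°
V₂ = 10.0 × 0.5446/0.9511 = 5.73 m s⁻¹

5.73 m s⁻¹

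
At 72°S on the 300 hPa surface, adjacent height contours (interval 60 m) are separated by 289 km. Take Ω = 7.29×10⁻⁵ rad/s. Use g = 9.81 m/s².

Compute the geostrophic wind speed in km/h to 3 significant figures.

52.9 km/h

Coriolis parameter at 72°S:
f = 2Ω sin φ = 2 × 7.29×10⁻⁵ × sin 72° = 1.39×10⁻⁴ s⁻¹
Height gradient: |∂Z/∂n| = 60 m / 289000 m = 2.08×10⁻⁴
On a pressure surface, geostrophic balance gives V_g = (g/f)|∂Z/∂n|:
V_g = 9.81 × 2.08×10⁻⁴ / 1.39×10⁻⁴ = 14.7 m/s
Converting: 14.7 m/s × 3.6 = 52.9 km/h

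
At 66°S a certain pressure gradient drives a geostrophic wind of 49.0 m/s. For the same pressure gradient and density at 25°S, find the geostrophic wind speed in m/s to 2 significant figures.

110 m/s

With the same pressure gradient and density, V_g ∝ 1/f ∝ 1/sin φ.
V₂ = V₁ · sin φ₁ / sin φ₂ = 49.0 × sin 66° / sin 25°
V₂ = 49.0 × 0.9135/0.4226 = 110 m/s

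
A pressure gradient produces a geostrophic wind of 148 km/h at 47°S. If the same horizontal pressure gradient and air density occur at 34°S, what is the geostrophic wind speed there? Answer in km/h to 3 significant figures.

With the same pressure gradient and density, V_g ∝ 1/f ∝ 1/sin φ.
V₂ = V₁ · sin φ₁ / sin φ₂ = 148 × sin 47° / sin 34°
V₂ = 148 × 0.7314/0.5592 = 194 km/h

194 km/h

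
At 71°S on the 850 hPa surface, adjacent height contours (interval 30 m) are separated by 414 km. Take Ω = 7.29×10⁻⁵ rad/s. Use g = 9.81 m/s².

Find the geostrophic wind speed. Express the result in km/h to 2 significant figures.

Coriolis parameter at 71°S:
f = 2Ω sin φ = 2 × 7.29×10⁻⁵ × sin 71° = 1.38×10⁻⁴ s⁻¹
Height gradient: |∂Z/∂n| = 30 m / 414000 m = 7.25×10⁻⁵
On a pressure surface, geostrophic balance gives V_g = (g/f)|∂Z/∂n|:
V_g = 9.81 × 7.25×10⁻⁵ / 1.38×10⁻⁴ = 5.16 m/s
Converting: 5.16 m/s × 3.6 = 19 km/h

19 km/h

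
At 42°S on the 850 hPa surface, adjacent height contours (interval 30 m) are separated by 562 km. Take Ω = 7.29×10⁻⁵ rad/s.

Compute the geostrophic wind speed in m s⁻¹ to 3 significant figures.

5.37 m s⁻¹

Coriolis parameter at 42°S:
f = 2Ω sin φ = 2 × 7.29×10⁻⁵ × sin 42° = 9.76×10⁻⁵ s⁻¹
Height gradient: |∂Z/∂n| = 30 m / 562000 m = 5.34×10⁻⁵
On a pressure surface, geostrophic balance gives V_g = (g/f)|∂Z/∂n|:
V_g = 9.81 × 5.34×10⁻⁵ / 9.76×10⁻⁵ = 5.37 m/s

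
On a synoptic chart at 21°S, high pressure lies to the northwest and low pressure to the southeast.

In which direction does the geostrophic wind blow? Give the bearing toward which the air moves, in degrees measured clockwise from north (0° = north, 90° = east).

The pressure-gradient force points toward the southeast (bearing 135°).
Geostrophic balance: in the Southern Hemisphere the Coriolis force deflects motion to the left, so the geostrophic wind blows 90° to the left of the pressure-gradient force (low pressure on the right).
Rotating 135° by 90° counterclockwise gives 045° — the wind blows toward the northeast.

045°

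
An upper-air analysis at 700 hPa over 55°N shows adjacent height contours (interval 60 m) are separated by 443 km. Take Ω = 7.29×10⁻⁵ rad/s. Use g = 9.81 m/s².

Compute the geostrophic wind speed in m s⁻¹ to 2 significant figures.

11 m s⁻¹

Coriolis parameter at 55°N:
f = 2Ω sin φ = 2 × 7.29×10⁻⁵ × sin 55° = 1.19×10⁻⁴ s⁻¹
Height gradient: |∂Z/∂n| = 60 m / 443000 m = 1.35×10⁻⁴
On a pressure surface, geostrophic balance gives V_g = (g/f)|∂Z/∂n|:
V_g = 9.81 × 1.35×10⁻⁴ / 1.19×10⁻⁴ = 11.1 m/s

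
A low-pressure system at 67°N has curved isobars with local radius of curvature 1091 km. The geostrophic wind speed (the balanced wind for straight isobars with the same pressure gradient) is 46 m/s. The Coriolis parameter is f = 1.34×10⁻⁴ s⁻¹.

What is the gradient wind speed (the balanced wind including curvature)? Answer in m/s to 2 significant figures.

Around a low, centrifugal force acts outward with Coriolis, so pressure-gradient force balances both:
(1/ρ)|∂P/∂n| = fV + V²/R  →  V² + fR·V − fR·V_g = 0
With fR = 1.34×10⁻⁴ × 1091×10³ m = 146 m/s:
V = [−fR + √((fR)² + 4 fR V_g)]/2 = [−146 + √(146² + 4×146×46)]/2 = 36.8 m/s
Subgeostrophic (V < V_g = 46 m/s), as expected around a low.

37 m/s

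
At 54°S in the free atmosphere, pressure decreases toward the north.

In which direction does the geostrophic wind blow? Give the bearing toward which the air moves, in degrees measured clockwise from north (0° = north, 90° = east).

The pressure-gradient force points toward the north (bearing 000°).
Geostrophic balance: in the Southern Hemisphere the Coriolis force deflects motion to the left, so the geostrophic wind blows 90° to the left of the pressure-gradient force (low pressure on the right).
Rotating 000° by 90° counterclockwise gives 270° — the wind blows toward the west.

270°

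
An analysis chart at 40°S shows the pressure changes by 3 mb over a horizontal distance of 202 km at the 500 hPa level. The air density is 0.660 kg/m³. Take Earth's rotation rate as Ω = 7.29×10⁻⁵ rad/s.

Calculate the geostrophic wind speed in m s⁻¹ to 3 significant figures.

24.0 m s⁻¹

Coriolis parameter at 40°S:
f = 2Ω sin φ = 2 × 7.29×10⁻⁵ × sin 40° = 9.37×10⁻⁵ s⁻¹
Pressure gradient: |∂P/∂n| = 300 Pa / 202000 m = 1.49×10⁻³ Pa/m
Geostrophic balance (pressure-gradient force = Coriolis force):
V_g = (1/(fρ)) |∂P/∂n| = 1.49×10⁻³ / (9.37×10⁻⁵ × 0.660) = 24.0 m/s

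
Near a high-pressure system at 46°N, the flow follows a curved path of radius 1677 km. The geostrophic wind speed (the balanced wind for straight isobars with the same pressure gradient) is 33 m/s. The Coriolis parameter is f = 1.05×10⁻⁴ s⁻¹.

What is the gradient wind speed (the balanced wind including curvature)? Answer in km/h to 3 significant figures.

158 km/h

Around a high, pressure-gradient force acts outward with centrifugal, so Coriolis balances both:
fV = (1/ρ)|∂P/∂n| + V²/R  →  V² − fR·V + fR·V_g = 0
With fR = 1.05×10⁻⁴ × 1677×10³ m = 176 m/s:
V = [fR − √((fR)² − 4 fR V_g)]/2 = [176 − √(176² − 4×176×33)]/2 = 44 m/s
Supergeostrophic (V > V_g = 33 m/s), as expected around a high.
Converting: 44 m/s × 3.6 = 158 km/h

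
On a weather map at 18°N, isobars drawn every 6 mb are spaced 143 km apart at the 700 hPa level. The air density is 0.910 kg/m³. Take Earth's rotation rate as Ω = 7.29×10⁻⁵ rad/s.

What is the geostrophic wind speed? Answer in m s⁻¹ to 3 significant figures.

Coriolis parameter at 18°N:
f = 2Ω sin φ = 2 × 7.29×10⁻⁵ × sin 18° = 4.51×10⁻⁵ s⁻¹
Pressure gradient: |∂P/∂n| = 600 Pa / 143000 m = 4.20×10⁻³ Pa/m
Geostrophic balance (pressure-gradient force = Coriolis force):
V_g = (1/(fρ)) |∂P/∂n| = 4.20×10⁻³ / (4.51×10⁻⁵ × 0.910) = 102 m/s

102 m s⁻¹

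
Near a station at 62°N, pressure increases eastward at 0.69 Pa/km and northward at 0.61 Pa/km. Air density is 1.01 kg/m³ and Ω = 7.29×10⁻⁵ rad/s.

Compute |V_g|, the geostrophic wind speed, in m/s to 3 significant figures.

7.08 m/s

Coriolis parameter at 62°N:
f = 2Ω sin φ = 2 × 7.29×10⁻⁵ × sin 62° = 1.29×10⁻⁴ s⁻¹
Component geostrophic relations (x east, y north):
u_g = −(1/(fρ)) ∂P/∂y,  v_g = (1/(fρ)) ∂P/∂x
u_g = −(0.61×10⁻³)/(1.29×10⁻⁴ × 1.01) = −4.69 m/s;  v_g = (0.69×10⁻³)/(1.29×10⁻⁴ × 1.01) = 5.31 m/s
|V_g| = √(u_g² + v_g²) = 7.08 m/s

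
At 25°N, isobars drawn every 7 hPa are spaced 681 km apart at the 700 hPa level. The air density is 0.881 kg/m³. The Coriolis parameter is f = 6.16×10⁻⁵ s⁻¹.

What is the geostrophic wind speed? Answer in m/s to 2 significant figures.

19 m/s

Pressure gradient: |∂P/∂n| = 700 Pa / 681000 m = 1.03×10⁻³ Pa/m
Geostrophic balance (pressure-gradient force = Coriolis force):
V_g = (1/(fρ)) |∂P/∂n| = 1.03×10⁻³ / (6.16×10⁻⁵ × 0.881) = 18.9 m/s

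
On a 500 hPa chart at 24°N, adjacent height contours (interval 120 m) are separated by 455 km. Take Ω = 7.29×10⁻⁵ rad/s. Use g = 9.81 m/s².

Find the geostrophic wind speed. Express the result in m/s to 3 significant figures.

43.6 m/s

Coriolis parameter at 24°N:
f = 2Ω sin φ = 2 × 7.29×10⁻⁵ × sin 24° = 5.93×10⁻⁵ s⁻¹
Height gradient: |∂Z/∂n| = 120 m / 455000 m = 2.64×10⁻⁴
On a pressure surface, geostrophic balance gives V_g = (g/f)|∂Z/∂n|:
V_g = 9.81 × 2.64×10⁻⁴ / 5.93×10⁻⁵ = 43.6 m/s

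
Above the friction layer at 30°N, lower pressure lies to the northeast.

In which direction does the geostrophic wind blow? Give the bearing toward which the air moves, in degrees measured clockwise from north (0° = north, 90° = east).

The pressure-gradient force points toward the northeast (bearing 045°).
Geostrophic balance: in the Northern Hemisphere the Coriolis force deflects motion to the right, so the geostrophic wind blows 90° to the right of the pressure-gradient force (low pressure on the left).
Rotating 045° by 90° clockwise gives 135° — the wind blows toward the southeast.

135°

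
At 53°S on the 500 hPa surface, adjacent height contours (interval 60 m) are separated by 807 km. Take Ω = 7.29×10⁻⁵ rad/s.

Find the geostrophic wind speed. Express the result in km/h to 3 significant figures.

22.5 km/h

Coriolis parameter at 53°S:
f = 2Ω sin φ = 2 × 7.29×10⁻⁵ × sin 53° = 1.16×10⁻⁴ s⁻¹
Height gradient: |∂Z/∂n| = 60 m / 807000 m = 7.43×10⁻⁵
On a pressure surface, geostrophic balance gives V_g = (g/f)|∂Z/∂n|:
V_g = 9.81 × 7.43×10⁻⁵ / 1.16×10⁻⁴ = 6.26 m/s
Converting: 6.26 m/s × 3.6 = 22.5 km/h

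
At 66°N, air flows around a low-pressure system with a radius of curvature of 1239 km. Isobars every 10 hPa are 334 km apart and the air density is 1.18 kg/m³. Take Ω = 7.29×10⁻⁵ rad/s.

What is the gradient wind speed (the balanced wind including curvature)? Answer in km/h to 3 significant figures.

62.1 km/h

Coriolis parameter at 66°N:
f = 2Ω sin φ = 2 × 7.29×10⁻⁵ × sin 66° = 1.33×10⁻⁴ s⁻¹
Pressure gradient: |∂P/∂n| = 1000 Pa / 334000 m = 2.99×10⁻³ Pa/m
Geostrophic speed: V_g = |∂P/∂n|/(fρ) = 2.99×10⁻³/(1.33×10⁻⁴ × 1.18) = 19.0 m/s
Around a low, centrifugal force acts outward with Coriolis, so pressure-gradient force balances both:
(1/ρ)|∂P/∂n| = fV + V²/R  →  V² + fR·V − fR·V_g = 0
With fR = 1.33×10⁻⁴ × 1239×10³ m = 165 m/s:
V = [−fR + √((fR)² + 4 fR V_g)]/2 = [−165 + √(165² + 4×165×19)]/2 = 17.2 m/s
Subgeostrophic (V < V_g = 19 m/s), as expected around a low.
Converting: 17.2 m/s × 3.6 = 62.1 km/h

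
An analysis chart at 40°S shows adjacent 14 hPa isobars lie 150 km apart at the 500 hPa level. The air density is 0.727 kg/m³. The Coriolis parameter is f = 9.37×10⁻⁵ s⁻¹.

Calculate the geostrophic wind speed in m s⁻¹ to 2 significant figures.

Pressure gradient: |∂P/∂n| = 1400 Pa / 150000 m = 9.33×10⁻³ Pa/m
Geostrophic balance (pressure-gradient force = Coriolis force):
V_g = (1/(fρ)) |∂P/∂n| = 9.33×10⁻³ / (9.37×10⁻⁵ × 0.727) = 137 m/s

140 m s⁻¹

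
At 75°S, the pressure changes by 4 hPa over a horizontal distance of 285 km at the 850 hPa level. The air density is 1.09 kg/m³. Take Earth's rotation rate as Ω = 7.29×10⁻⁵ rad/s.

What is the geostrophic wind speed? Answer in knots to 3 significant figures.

Coriolis parameter at 75°S:
f = 2Ω sin φ = 2 × 7.29×10⁻⁵ × sin 75° = 1.41×10⁻⁴ s⁻¹
Pressure gradient: |∂P/∂n| = 400 Pa / 285000 m = 1.40×10⁻³ Pa/m
Geostrophic balance (pressure-gradient force = Coriolis force):
V_g = (1/(fρ)) |∂P/∂n| = 1.40×10⁻³ / (1.41×10⁻⁴ × 1.09) = 9.14 m/s
Converting: 9.14 m/s × 1.944 = 17.8 knots

17.8 knots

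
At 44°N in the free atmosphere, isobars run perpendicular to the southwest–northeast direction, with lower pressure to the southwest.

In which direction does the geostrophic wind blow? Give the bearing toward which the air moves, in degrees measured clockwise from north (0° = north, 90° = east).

The pressure-gradient force points toward the southwest (bearing 225°).
Geostrophic balance: in the Northern Hemisphere the Coriolis force deflects motion to the right, so the geostrophic wind blows 90° to the right of the pressure-gradient force (low pressure on the left).
Rotating 225° by 90° clockwise gives 315° — the wind blows toward the northwest.

315°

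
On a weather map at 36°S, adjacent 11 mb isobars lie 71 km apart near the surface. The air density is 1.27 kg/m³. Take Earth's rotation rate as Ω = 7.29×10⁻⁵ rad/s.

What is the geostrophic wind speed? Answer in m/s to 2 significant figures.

Coriolis parameter at 36°S:
f = 2Ω sin φ = 2 × 7.29×10⁻⁵ × sin 36° = 8.57×10⁻⁵ s⁻¹
Pressure gradient: |∂P/∂n| = 1100 Pa / 71000 m = 1.55×10⁻² Pa/m
Geostrophic balance (pressure-gradient force = Coriolis force):
V_g = (1/(fρ)) |∂P/∂n| = 1.55×10⁻² / (8.57×10⁻⁵ × 1.27) = 142 m/s

140 m/s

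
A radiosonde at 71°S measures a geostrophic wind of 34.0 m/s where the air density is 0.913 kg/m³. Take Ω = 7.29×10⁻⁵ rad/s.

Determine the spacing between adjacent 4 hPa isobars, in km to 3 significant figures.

93.5 km

Coriolis parameter at 71°S:
f = 2Ω sin φ = 2 × 7.29×10⁻⁵ × sin 71° = 1.38×10⁻⁴ s⁻¹
Geostrophic balance rearranged: |∂P/∂n| = f ρ V_g
|∂P/∂n| = 1.38×10⁻⁴ × 0.913 × 34.0 = 4.28×10⁻³ Pa/m
Isobar spacing: Δn = ΔP/|∂P/∂n| = 400 Pa / 4.28×10⁻³ Pa/m = 93472 m ≈ 93.5 km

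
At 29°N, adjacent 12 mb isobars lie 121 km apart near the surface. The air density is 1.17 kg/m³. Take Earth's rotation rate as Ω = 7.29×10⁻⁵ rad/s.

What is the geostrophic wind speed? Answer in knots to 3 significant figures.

Coriolis parameter at 29°N:
f = 2Ω sin φ = 2 × 7.29×10⁻⁵ × sin 29° = 7.07×10⁻⁵ s⁻¹
Pressure gradient: |∂P/∂n| = 1200 Pa / 121000 m = 9.92×10⁻³ Pa/m
Geostrophic balance (pressure-gradient force = Coriolis force):
V_g = (1/(fρ)) |∂P/∂n| = 9.92×10⁻³ / (7.07×10⁻⁵ × 1.17) = 120 m/s
Converting: 120 m/s × 1.944 = 233 knots

233 knots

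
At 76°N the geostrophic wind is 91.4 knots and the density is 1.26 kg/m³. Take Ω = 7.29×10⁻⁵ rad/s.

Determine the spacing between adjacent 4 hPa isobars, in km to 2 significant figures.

Coriolis parameter at 76°N:
f = 2Ω sin φ = 2 × 7.29×10⁻⁵ × sin 76° = 1.41×10⁻⁴ s⁻¹
Wind speed in SI: 91.4 knots = 47.0 m/s
Geostrophic balance rearranged: |∂P/∂n| = f ρ V_g
|∂P/∂n| = 1.41×10⁻⁴ × 1.26 × 47.0 = 8.38×10⁻³ Pa/m
Isobar spacing: Δn = ΔP/|∂P/∂n| = 400 Pa / 8.38×10⁻³ Pa/m = 47725 m ≈ 48 km

48 km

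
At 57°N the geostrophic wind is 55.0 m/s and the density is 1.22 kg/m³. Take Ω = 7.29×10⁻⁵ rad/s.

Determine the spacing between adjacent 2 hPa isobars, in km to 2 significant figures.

24 km

Coriolis parameter at 57°N:
f = 2Ω sin φ = 2 × 7.29×10⁻⁵ × sin 57° = 1.22×10⁻⁴ s⁻¹
Geostrophic balance rearranged: |∂P/∂n| = f ρ V_g
|∂P/∂n| = 1.22×10⁻⁴ × 1.22 × 55.0 = 8.20×10⁻³ Pa/m
Isobar spacing: Δn = ΔP/|∂P/∂n| = 200 Pa / 8.20×10⁻³ Pa/m = 24376 m ≈ 24 km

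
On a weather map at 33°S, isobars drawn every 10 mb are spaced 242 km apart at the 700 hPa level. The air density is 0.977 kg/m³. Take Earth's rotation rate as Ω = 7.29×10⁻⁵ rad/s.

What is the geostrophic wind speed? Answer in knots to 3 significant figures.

104 knots

Coriolis parameter at 33°S:
f = 2Ω sin φ = 2 × 7.29×10⁻⁵ × sin 33° = 7.94×10⁻⁵ s⁻¹
Pressure gradient: |∂P/∂n| = 1000 Pa / 242000 m = 4.13×10⁻³ Pa/m
Geostrophic balance (pressure-gradient force = Coriolis force):
V_g = (1/(fρ)) |∂P/∂n| = 4.13×10⁻³ / (7.94×10⁻⁵ × 0.977) = 53.3 m/s
Converting: 53.3 m/s × 1.944 = 104 knots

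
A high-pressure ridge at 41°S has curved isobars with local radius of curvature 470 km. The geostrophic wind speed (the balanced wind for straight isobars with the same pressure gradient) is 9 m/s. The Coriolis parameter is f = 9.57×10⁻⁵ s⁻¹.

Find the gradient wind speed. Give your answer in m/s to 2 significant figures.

12 m/s

Around a high, pressure-gradient force acts outward with centrifugal, so Coriolis balances both:
fV = (1/ρ)|∂P/∂n| + V²/R  →  V² − fR·V + fR·V_g = 0
With fR = 9.57×10⁻⁵ × 470×10³ m = 45.0 m/s:
V = [fR − √((fR)² − 4 fR V_g)]/2 = [45.0 − √(45.0² − 4×45.0×9)]/2 = 12.4 m/s
Supergeostrophic (V > V_g = 9 m/s), as expected around a high.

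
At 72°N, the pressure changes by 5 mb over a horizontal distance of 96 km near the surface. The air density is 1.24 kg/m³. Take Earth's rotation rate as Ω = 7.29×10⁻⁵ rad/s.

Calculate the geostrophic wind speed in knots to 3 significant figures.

Coriolis parameter at 72°N:
f = 2Ω sin φ = 2 × 7.29×10⁻⁵ × sin 72° = 1.39×10⁻⁴ s⁻¹
Pressure gradient: |∂P/∂n| = 500 Pa / 96000 m = 5.21×10⁻³ Pa/m
Geostrophic balance (pressure-gradient force = Coriolis force):
V_g = (1/(fρ)) |∂P/∂n| = 5.21×10⁻³ / (1.39×10⁻⁴ × 1.24) = 30.3 m/s
Converting: 30.3 m/s × 1.944 = 58.9 knots

58.9 knots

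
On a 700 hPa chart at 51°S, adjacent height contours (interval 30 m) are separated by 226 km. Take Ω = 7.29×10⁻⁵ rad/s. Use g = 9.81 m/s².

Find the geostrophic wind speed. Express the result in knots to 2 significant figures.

Coriolis parameter at 51°S:
f = 2Ω sin φ = 2 × 7.29×10⁻⁵ × sin 51° = 1.13×10⁻⁴ s⁻¹
Height gradient: |∂Z/∂n| = 30 m / 226000 m = 1.33×10⁻⁴
On a pressure surface, geostrophic balance gives V_g = (g/f)|∂Z/∂n|:
V_g = 9.81 × 1.33×10⁻⁴ / 1.13×10⁻⁴ = 11.5 m/s
Converting: 11.5 m/s × 1.944 = 22 knots

22 knots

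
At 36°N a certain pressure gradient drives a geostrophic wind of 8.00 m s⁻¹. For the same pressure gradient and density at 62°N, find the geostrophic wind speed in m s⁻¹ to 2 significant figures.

5.3 m s⁻¹

With the same pressure gradient and density, V_g ∝ 1/f ∝ 1/sin φ.
V₂ = V₁ · sin φ₁ / sin φ₂ = 8.00 × sin 36° / sin 62°
V₂ = 8.00 × 0.5878/0.8829 = 5.3 m s⁻¹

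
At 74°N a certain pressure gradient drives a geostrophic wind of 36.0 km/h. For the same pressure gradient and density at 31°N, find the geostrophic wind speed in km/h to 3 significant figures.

67.2 km/h

With the same pressure gradient and density, V_g ∝ 1/f ∝ 1/sin φ.
V₂ = V₁ · sin φ₁ / sin φ₂ = 36.0 × sin 74° / sin 31°
V₂ = 36.0 × 0.9613/0.5150 = 67.2 km/h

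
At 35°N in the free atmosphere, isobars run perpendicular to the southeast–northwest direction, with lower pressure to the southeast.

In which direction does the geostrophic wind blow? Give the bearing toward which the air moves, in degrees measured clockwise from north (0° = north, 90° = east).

225°

The pressure-gradient force points toward the southeast (bearing 135°).
Geostrophic balance: in the Northern Hemisphere the Coriolis force deflects motion to the right, so the geostrophic wind blows 90° to the right of the pressure-gradient force (low pressure on the left).
Rotating 135° by 90° clockwise gives 225° — the wind blows toward the southwest.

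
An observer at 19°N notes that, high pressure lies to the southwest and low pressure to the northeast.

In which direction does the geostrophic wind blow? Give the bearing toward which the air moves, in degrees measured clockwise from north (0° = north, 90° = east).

135°

The pressure-gradient force points toward the northeast (bearing 045°).
Geostrophic balance: in the Northern Hemisphere the Coriolis force deflects motion to the right, so the geostrophic wind blows 90° to the right of the pressure-gradient force (low pressure on the left).
Rotating 045° by 90° clockwise gives 135° — the wind blows toward the southeast.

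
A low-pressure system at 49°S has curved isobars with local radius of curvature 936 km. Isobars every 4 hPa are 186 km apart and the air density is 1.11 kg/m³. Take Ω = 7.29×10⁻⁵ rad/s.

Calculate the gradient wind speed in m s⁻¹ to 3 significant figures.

Coriolis parameter at 49°S:
f = 2Ω sin φ = 2 × 7.29×10⁻⁵ × sin 49° = 1.10×10⁻⁴ s⁻¹
Pressure gradient: |∂P/∂n| = 400 Pa / 186000 m = 2.15×10⁻³ Pa/m
Geostrophic speed: V_g = |∂P/∂n|/(fρ) = 2.15×10⁻³/(1.10×10⁻⁴ × 1.11) = 17.6 m/s
Around a low, centrifugal force acts outward with Coriolis, so pressure-gradient force balances both:
(1/ρ)|∂P/∂n| = fV + V²/R  →  V² + fR·V − fR·V_g = 0
With fR = 1.10×10⁻⁴ × 936×10³ m = 103 m/s:
V = [−fR + √((fR)² + 4 fR V_g)]/2 = [−103 + √(103² + 4×103×17.6)]/2 = 15.3 m/s
Subgeostrophic (V < V_g = 17.6 m/s), as expected around a low.

15.3 m s⁻¹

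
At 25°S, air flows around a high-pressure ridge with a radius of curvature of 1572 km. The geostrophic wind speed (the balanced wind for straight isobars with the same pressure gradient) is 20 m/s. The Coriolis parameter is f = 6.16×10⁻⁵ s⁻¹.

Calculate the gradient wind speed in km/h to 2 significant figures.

Around a high, pressure-gradient force acts outward with centrifugal, so Coriolis balances both:
fV = (1/ρ)|∂P/∂n| + V²/R  →  V² − fR·V + fR·V_g = 0
With fR = 6.16×10⁻⁵ × 1572×10³ m = 96.8 m/s:
V = [fR − √((fR)² − 4 fR V_g)]/2 = [96.8 − √(96.8² − 4×96.8×20)]/2 = 28.2 m/s
Supergeostrophic (V > V_g = 20 m/s), as expected around a high.
Converting: 28.2 m/s × 3.6 = 100 km/h

100 km/h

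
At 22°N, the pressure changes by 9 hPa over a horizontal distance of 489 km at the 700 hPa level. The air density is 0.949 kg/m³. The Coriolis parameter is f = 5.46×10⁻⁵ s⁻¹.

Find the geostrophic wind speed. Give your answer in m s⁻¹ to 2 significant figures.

36 m s⁻¹

Pressure gradient: |∂P/∂n| = 900 Pa / 489000 m = 1.84×10⁻³ Pa/m
Geostrophic balance (pressure-gradient force = Coriolis force):
V_g = (1/(fρ)) |∂P/∂n| = 1.84×10⁻³ / (5.46×10⁻⁵ × 0.949) = 35.5 m/s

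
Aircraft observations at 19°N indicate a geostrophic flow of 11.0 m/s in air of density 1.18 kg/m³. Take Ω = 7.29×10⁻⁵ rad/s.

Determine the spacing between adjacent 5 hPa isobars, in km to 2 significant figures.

810 km

Coriolis parameter at 19°N:
f = 2Ω sin φ = 2 × 7.29×10⁻⁵ × sin 19° = 4.75×10⁻⁵ s⁻¹
Geostrophic balance rearranged: |∂P/∂n| = f ρ V_g
|∂P/∂n| = 4.75×10⁻⁵ × 1.18 × 11.0 = 6.16×10⁻⁴ Pa/m
Isobar spacing: Δn = ΔP/|∂P/∂n| = 500 Pa / 6.16×10⁻⁴ Pa/m = 811514 m ≈ 810 km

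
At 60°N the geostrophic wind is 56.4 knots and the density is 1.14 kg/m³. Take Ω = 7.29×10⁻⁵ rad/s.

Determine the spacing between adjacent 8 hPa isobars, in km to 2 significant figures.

190 km

Coriolis parameter at 60°N:
f = 2Ω sin φ = 2 × 7.29×10⁻⁵ × sin 60° = 1.26×10⁻⁴ s⁻¹
Wind speed in SI: 56.4 knots = 29.0 m/s
Geostrophic balance rearranged: |∂P/∂n| = f ρ V_g
|∂P/∂n| = 1.26×10⁻⁴ × 1.14 × 29.0 = 4.18×10⁻³ Pa/m
Isobar spacing: Δn = ΔP/|∂P/∂n| = 800 Pa / 4.18×10⁻³ Pa/m = 191549 m ≈ 190 km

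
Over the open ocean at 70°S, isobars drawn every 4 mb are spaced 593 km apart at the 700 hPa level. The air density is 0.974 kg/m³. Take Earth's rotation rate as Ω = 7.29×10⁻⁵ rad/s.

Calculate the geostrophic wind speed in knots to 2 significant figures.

9.8 knots

Coriolis parameter at 70°S:
f = 2Ω sin φ = 2 × 7.29×10⁻⁵ × sin 70° = 1.37×10⁻⁴ s⁻¹
Pressure gradient: |∂P/∂n| = 400 Pa / 593000 m = 6.75×10⁻⁴ Pa/m
Geostrophic balance (pressure-gradient force = Coriolis force):
V_g = (1/(fρ)) |∂P/∂n| = 6.75×10⁻⁴ / (1.37×10⁻⁴ × 0.974) = 5.05 m/s
Converting: 5.05 m/s × 1.944 = 9.8 knots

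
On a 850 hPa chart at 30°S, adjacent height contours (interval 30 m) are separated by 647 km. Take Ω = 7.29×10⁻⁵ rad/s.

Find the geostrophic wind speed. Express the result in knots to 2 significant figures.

12 knots

Coriolis parameter at 30°S:
f = 2Ω sin φ = 2 × 7.29×10⁻⁵ × sin 30° = 7.29×10⁻⁵ s⁻¹
Height gradient: |∂Z/∂n| = 30 m / 647000 m = 4.64×10⁻⁵
On a pressure surface, geostrophic balance gives V_g = (g/f)|∂Z/∂n|:
V_g = 9.81 × 4.64×10⁻⁵ / 7.29×10⁻⁵ = 6.24 m/s
Converting: 6.24 m/s × 1.944 = 12 knots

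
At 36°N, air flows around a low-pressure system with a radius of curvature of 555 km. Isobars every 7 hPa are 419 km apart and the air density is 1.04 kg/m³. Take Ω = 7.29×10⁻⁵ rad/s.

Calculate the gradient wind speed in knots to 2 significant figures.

28 knots

Coriolis parameter at 36°N:
f = 2Ω sin φ = 2 × 7.29×10⁻⁵ × sin 36° = 8.57×10⁻⁵ s⁻¹
Pressure gradient: |∂P/∂n| = 700 Pa / 419000 m = 1.67×10⁻³ Pa/m
Geostrophic speed: V_g = |∂P/∂n|/(fρ) = 1.67×10⁻³/(8.57×10⁻⁵ × 1.04) = 18.7 m/s
Around a low, centrifugal force acts outward with Coriolis, so pressure-gradient force balances both:
(1/ρ)|∂P/∂n| = fV + V²/R  →  V² + fR·V − fR·V_g = 0
With fR = 8.57×10⁻⁵ × 555×10³ m = 47.6 m/s:
V = [−fR + √((fR)² + 4 fR V_g)]/2 = [−47.6 + √(47.6² + 4×47.6×18.7)]/2 = 14.4 m/s
Subgeostrophic (V < V_g = 18.7 m/s), as expected around a low.
Converting: 14.4 m/s × 1.944 = 28 knots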